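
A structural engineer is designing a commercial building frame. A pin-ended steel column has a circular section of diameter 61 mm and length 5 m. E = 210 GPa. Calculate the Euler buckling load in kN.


I = pi * d^4 / 64 = 679656.13 mm^4
L = 5000.0 mm
P_cr = pi^2 * E * I / L^2
= 9.8696 * 210000.0 * 679656.13 / 5000.0^2
= 56346.67 N = 56.3467 kN

56.3467 kN


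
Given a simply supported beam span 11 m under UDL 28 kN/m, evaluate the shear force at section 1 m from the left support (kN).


R_A = w * L / 2 = 28 * 11 / 2 = 154.0 kN
V(x) = R_A - w * x = 154.0 - 28 * 1
= 126.0 kN

126.0 kN


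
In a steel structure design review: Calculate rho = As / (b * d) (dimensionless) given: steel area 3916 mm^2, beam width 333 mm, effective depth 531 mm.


rho = As / (b * d)
= 3916 / (333 * 531)
= 3916 / 176823
= 0.022146 (dimensionless)

0.022146 (dimensionless)


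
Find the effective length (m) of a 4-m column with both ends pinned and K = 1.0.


L_eff = K * L
= 1.0 * 4
= 4.0 m

4.0 m


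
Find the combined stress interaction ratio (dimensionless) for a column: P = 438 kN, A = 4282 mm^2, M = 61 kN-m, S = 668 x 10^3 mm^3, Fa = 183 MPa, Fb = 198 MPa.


f_a = P / A = 438000.0 / 4282 = 102.2887 MPa
f_b = M / S = 61000000.0 / 668000.0 = 91.3174 MPa
Ratio = f_a / Fa + f_b / Fb
= 102.2887 / 183 + 91.3174 / 198
= 1.0202 (dimensionless)

1.0202 (dimensionless)


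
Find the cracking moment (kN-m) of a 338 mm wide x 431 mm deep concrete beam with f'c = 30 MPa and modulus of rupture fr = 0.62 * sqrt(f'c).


fr = 0.62 * sqrt(30) = 0.62 * 5.4772 = 3.3959 MPa
I = 338 * 431^3 / 12 = 2255107579.83 mm^4
y_t = 215.5 mm
M_cr = fr * I / y_t = 3.3959 * 2255107579.83 / 215.5 N-mm
= 35.5363 kN-m

35.5363 kN-m


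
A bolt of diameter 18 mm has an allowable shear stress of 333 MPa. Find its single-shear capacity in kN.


A = pi * d^2 / 4 = pi * 18^2 / 4 = 254.469 mm^2
V = f_v * A / 1000 = 333 * 254.469 / 1000
= 84.7382 kN

84.7382 kN


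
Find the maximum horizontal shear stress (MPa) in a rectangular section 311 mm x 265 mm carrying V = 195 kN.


A = b * h = 311 * 265 = 82415 mm^2
V = 195 kN = 195000.0 N
tau_max = 1.5 * V / A = 1.5 * 195000.0 / 82415
= 3.5491 MPa

3.5491 MPa


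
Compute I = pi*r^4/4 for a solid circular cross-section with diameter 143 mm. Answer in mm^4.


r = d / 2 = 143 / 2 = 71.5 mm
I = pi * r^4 / 4 = pi * 71.5^4 / 4
= 20526459.59 mm^4

20526459.59 mm^4


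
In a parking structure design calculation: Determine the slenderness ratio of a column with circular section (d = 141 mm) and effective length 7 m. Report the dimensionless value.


Radius of gyration r = d / 4 = 141 / 4 = 35.25 mm
L_eff = 7000.0 mm
Slenderness ratio = L / r = 7000.0 / 35.25 = 198.58 (dimensionless)

198.58 (dimensionless)


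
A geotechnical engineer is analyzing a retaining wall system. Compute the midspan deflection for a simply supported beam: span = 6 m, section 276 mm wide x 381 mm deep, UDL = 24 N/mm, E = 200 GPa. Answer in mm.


I = 276 * 381^3 / 12 = 1272045843.0 mm^4
L = 6000.0 mm, w = 24 N/mm, E = 200000.0 MPa
delta = 5 * w * L^4 / (384 * E * I)
= 5 * 24 * 6000.0^4 / (384 * 200000.0 * 1272045843.0)
= 1.5919 mm

1.5919 mm


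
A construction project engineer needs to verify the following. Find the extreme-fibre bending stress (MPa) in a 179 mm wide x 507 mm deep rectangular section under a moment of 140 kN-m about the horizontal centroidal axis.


I = b * h^3 / 12 = 179 * 507^3 / 12 = 1943997324.75 mm^4
y = h / 2 = 507 / 2 = 253.5 mm
M = 140 kN-m = 140000000.0 N-mm
sigma = M * y / I = 140000000.0 * 253.5 / 1943997324.75
= 18.26 MPa

18.26 MPa


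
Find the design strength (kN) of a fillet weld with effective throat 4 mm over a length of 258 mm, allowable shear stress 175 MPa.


Strength = throat * length * allowable stress
= 4 * 258 * 175 N
= 180600 N
= 180.6 kN

180.6 kN


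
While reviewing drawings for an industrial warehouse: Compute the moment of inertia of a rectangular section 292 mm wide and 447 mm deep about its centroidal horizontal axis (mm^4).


I = b * h^3 / 12
= 292 * 447^3 / 12
= 292 * 89314623 / 12
= 2173322493.0 mm^4

2173322493.0 mm^4


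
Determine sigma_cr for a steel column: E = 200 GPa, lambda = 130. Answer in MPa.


sigma_cr = pi^2 * E / lambda^2
= 9.8696 * 200000.0 / 130^2
= 9.8696 * 200000.0 / 16900
= 116.8001 MPa

116.8001 MPa


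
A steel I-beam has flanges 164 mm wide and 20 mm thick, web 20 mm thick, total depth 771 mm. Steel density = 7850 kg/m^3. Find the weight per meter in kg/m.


A_flanges = 2 * 164 * 20 = 6560 mm^2
A_web = (771 - 2 * 20) * 20 = 14620 mm^2
A_total = 6560 + 14620 = 21180 mm^2 = 0.021180 m^2
Weight = rho * A = 7850 * 0.021180 = 166.263 kg/m

166.263 kg/m


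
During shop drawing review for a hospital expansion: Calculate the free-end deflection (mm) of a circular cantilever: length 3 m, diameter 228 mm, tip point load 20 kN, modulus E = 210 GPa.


I = pi * d^4 / 64 = pi * 228^4 / 64 = 132650620.77 mm^4
L = 3000.0 mm, P = 20000.0 N, E = 210000.0 MPa
delta = P * L^3 / (3 * E * I)
= 20000.0 * 3000.0^3 / (3 * 210000.0 * 132650620.77)
= 6.4617 mm

6.4617 mm


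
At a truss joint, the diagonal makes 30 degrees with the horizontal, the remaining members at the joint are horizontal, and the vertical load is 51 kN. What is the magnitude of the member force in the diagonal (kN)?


At the joint, only the diagonal has a vertical component, so vertical equilibrium gives:
F * sin(30) = 51
F = 51 / sin(30)
= 51 / 0.5
= 102.0 kN

102.0 kN


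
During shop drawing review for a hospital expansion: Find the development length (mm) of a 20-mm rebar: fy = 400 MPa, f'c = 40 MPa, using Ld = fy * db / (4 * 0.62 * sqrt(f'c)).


Ld = (fy * db) / (4 * 0.62 * sqrt(f'c))
= (400 * 20) / (4 * 0.62 * sqrt(40))
= 8000 / 15.6849
= 510.04 mm

510.04 mm


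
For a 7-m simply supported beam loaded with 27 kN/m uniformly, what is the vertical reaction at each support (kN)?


Total load = w * L = 27 * 7 = 189 kN
By symmetry, each reaction R = total / 2 = 189 / 2 = 94.5 kN

94.5 kN


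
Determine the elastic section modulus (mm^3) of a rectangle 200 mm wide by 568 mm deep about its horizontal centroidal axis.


S = b * h^2 / 6
= 200 * 568^2 / 6
= 200 * 322624 / 6
= 10754133.33 mm^3

10754133.33 mm^3


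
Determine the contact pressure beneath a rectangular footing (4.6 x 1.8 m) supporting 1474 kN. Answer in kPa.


A = 4.6 * 1.8 = 8.28 m^2
q = P / A = 1474 / 8.28
= 178.0193 kPa

178.0193 kPa


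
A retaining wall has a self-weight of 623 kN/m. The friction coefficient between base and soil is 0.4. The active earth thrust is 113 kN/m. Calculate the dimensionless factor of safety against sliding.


Resisting force = mu * W = 0.4 * 623 = 249.2 kN/m
FOS = Resisting / Driving = 249.2 / 113
= 2.2053 (dimensionless)

2.2053 (dimensionless)


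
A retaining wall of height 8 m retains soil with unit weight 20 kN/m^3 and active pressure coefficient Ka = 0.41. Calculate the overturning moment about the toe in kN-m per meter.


Pa = 0.5 * Ka * gamma * H^2
= 0.5 * 0.41 * 20 * 8^2
= 262.4 kN/m
Arm = H / 3 = 8 / 3 = 2.6667 m
Mo = Pa * arm = Pa * H / 3 = 262.4 * 8 / 3 = 699.7333 kN-m/m

699.7333 kN-m/m


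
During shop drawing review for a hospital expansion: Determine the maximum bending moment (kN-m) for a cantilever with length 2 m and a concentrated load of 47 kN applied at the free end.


For a cantilever with a point load at the free end:
M_max = P * L = 47 * 2 = 94 kN-m

94 kN-m


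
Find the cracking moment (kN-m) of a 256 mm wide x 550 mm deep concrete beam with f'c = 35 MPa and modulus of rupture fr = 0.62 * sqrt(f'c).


fr = 0.62 * sqrt(35) = 0.62 * 5.9161 = 3.668 MPa
I = 256 * 550^3 / 12 = 3549333333.33 mm^4
y_t = 275.0 mm
M_cr = fr * I / y_t = 3.668 * 3549333333.33 / 275.0 N-mm
= 47.3413 kN-m

47.3413 kN-m


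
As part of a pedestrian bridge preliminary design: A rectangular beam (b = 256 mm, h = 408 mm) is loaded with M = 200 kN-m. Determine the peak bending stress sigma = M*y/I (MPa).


I = b * h^3 / 12 = 256 * 408^3 / 12 = 1448902656.0 mm^4
y = h / 2 = 408 / 2 = 204.0 mm
M = 200 kN-m = 200000000.0 N-mm
sigma = M * y / I = 200000000.0 * 204.0 / 1448902656.0
= 28.16 MPa

28.16 MPa


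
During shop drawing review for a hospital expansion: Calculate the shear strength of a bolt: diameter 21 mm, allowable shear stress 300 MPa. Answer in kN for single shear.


A = pi * d^2 / 4 = pi * 21^2 / 4 = 346.3606 mm^2
V = f_v * A / 1000 = 300 * 346.3606 / 1000
= 103.9082 kN

103.9082 kN


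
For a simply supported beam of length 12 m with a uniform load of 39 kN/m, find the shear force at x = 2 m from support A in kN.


R_A = w * L / 2 = 39 * 12 / 2 = 234.0 kN
V(x) = R_A - w * x = 234.0 - 39 * 2
= 156.0 kN

156.0 kN


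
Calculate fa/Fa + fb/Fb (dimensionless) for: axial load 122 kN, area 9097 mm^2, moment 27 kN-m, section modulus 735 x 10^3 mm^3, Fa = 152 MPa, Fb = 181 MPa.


f_a = P / A = 122000.0 / 9097 = 13.411 MPa
f_b = M / S = 27000000.0 / 735000.0 = 36.7347 MPa
Ratio = f_a / Fa + f_b / Fb
= 13.411 / 152 + 36.7347 / 181
= 0.2912 (dimensionless)

0.2912 (dimensionless)


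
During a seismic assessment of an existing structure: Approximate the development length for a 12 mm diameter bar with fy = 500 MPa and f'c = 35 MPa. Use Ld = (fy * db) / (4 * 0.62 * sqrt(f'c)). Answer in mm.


Ld = (fy * db) / (4 * 0.62 * sqrt(f'c))
= (500 * 12) / (4 * 0.62 * sqrt(35))
= 6000 / 14.6719
= 408.95 mm

408.95 mm


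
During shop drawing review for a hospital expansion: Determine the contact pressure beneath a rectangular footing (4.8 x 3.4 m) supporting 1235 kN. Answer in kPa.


A = 4.8 * 3.4 = 16.32 m^2
q = P / A = 1235 / 16.32
= 75.674 kPa

75.674 kPa


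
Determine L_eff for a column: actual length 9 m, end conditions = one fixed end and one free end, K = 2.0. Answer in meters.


L_eff = K * L
= 2.0 * 9
= 18.0 m

18.0 m


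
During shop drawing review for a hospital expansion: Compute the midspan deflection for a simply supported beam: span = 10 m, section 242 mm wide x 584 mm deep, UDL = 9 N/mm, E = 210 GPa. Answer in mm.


I = 242 * 584^3 / 12 = 4016730197.33 mm^4
L = 10000.0 mm, w = 9 N/mm, E = 210000.0 MPa
delta = 5 * w * L^4 / (384 * E * I)
= 5 * 9 * 10000.0^4 / (384 * 210000.0 * 4016730197.33)
= 1.3893 mm

1.3893 mm


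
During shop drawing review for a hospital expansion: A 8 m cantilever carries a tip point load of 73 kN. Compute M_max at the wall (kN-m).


For a cantilever with a point load at the free end:
M_max = P * L = 73 * 8 = 584 kN-m

584 kN-m


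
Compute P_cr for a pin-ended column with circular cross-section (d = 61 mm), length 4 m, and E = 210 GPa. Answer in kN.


I = pi * d^4 / 64 = 679656.13 mm^4
L = 4000.0 mm
P_cr = pi^2 * E * I / L^2
= 9.8696 * 210000.0 * 679656.13 / 4000.0^2
= 88041.67 N = 88.0417 kN

88.0417 kN


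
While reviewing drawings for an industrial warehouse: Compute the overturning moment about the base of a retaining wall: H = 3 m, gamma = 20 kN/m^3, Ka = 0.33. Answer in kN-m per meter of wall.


Pa = 0.5 * Ka * gamma * H^2
= 0.5 * 0.33 * 20 * 3^2
= 29.7 kN/m
Arm = H / 3 = 3 / 3 = 1.0 m
Mo = Pa * arm = Pa * H / 3 = 29.7 * 3 / 3 = 29.7 kN-m/m

29.7 kN-m/m


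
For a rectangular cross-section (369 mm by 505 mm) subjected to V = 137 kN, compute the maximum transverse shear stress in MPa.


A = b * h = 369 * 505 = 186345 mm^2
V = 137 kN = 137000.0 N
tau_max = 1.5 * V / A = 1.5 * 137000.0 / 186345
= 1.1028 MPa

1.1028 MPa


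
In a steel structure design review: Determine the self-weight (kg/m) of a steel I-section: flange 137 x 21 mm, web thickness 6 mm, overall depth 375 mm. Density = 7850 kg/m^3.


A_flanges = 2 * 137 * 21 = 5754 mm^2
A_web = (375 - 2 * 21) * 6 = 1998 mm^2
A_total = 5754 + 1998 = 7752 mm^2 = 0.007752 m^2
Weight = rho * A = 7850 * 0.007752 = 60.8532 kg/m

60.8532 kg/m


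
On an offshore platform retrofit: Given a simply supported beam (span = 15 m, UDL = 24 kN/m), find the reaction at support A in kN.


Total load = w * L = 24 * 15 = 360 kN
By symmetry, each reaction R = total / 2 = 360 / 2 = 180.0 kN

180.0 kN


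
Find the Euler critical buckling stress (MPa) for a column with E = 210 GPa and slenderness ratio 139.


sigma_cr = pi^2 * E / lambda^2
= 9.8696 * 210000.0 / 139^2
= 9.8696 * 210000.0 / 19321
= 107.2728 MPa

107.2728 MPa


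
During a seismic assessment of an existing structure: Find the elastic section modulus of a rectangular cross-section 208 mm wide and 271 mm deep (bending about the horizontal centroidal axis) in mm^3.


S = b * h^2 / 6
= 208 * 271^2 / 6
= 208 * 73441 / 6
= 2545954.67 mm^3

2545954.67 mm^3


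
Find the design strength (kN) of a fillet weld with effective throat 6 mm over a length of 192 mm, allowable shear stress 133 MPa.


Strength = throat * length * allowable stress
= 6 * 192 * 133 N
= 153216 N
= 153.22 kN

153.22 kN


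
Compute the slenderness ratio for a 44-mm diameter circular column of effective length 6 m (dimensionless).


Radius of gyration r = d / 4 = 44 / 4 = 11.0 mm
L_eff = 6000.0 mm
Slenderness ratio = L / r = 6000.0 / 11.0 = 545.45 (dimensionless)

545.45 (dimensionless)


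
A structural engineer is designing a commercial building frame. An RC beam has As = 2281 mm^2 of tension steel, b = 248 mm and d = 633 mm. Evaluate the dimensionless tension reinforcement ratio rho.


rho = As / (b * d)
= 2281 / (248 * 633)
= 2281 / 156984
= 0.01453 (dimensionless)

0.01453 (dimensionless)


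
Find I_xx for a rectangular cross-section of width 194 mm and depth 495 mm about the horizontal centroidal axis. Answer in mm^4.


I = b * h^3 / 12
= 194 * 495^3 / 12
= 194 * 121287375 / 12
= 1960812562.5 mm^4

1960812562.5 mm^4


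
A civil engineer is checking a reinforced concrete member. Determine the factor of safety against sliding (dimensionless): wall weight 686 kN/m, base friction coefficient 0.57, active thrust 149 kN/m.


Resisting force = mu * W = 0.57 * 686 = 391.02 kN/m
FOS = Resisting / Driving = 391.02 / 149
= 2.6243 (dimensionless)

2.6243 (dimensionless)


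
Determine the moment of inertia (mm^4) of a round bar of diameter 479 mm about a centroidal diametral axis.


r = d / 2 = 479 / 2 = 239.5 mm
I = pi * r^4 / 4 = pi * 239.5^4 / 4
= 2584115686.37 mm^4

2584115686.37 mm^4


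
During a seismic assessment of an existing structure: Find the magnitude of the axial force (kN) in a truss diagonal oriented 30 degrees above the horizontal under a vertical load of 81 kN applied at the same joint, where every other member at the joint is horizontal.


At the joint, only the diagonal has a vertical component, so vertical equilibrium gives:
F * sin(30) = 81
F = 81 / sin(30)
= 81 / 0.5
= 162.0 kN

162.0 kN


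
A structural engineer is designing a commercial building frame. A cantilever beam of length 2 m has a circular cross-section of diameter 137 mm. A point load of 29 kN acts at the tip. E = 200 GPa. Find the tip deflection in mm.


I = pi * d^4 / 64 = pi * 137^4 / 64 = 17292276.35 mm^4
L = 2000.0 mm, P = 29000.0 N, E = 200000.0 MPa
delta = P * L^3 / (3 * E * I)
= 29000.0 * 2000.0^3 / (3 * 200000.0 * 17292276.35)
= 22.3607 mm

22.3607 mm


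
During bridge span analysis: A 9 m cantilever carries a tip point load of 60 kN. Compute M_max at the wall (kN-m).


For a cantilever with a point load at the free end:
M_max = P * L = 60 * 9 = 540 kN-m

540 kN-m


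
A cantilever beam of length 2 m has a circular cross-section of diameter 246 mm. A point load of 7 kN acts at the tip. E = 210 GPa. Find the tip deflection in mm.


I = pi * d^4 / 64 = pi * 246^4 / 64 = 179767147.47 mm^4
L = 2000.0 mm, P = 7000.0 N, E = 210000.0 MPa
delta = P * L^3 / (3 * E * I)
= 7000.0 * 2000.0^3 / (3 * 210000.0 * 179767147.47)
= 0.4945 mm

0.4945 mm


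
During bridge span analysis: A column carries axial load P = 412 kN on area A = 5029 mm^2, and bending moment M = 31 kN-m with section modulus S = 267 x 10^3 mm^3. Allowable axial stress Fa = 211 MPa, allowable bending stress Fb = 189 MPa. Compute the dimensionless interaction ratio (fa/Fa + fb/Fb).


f_a = P / A = 412000.0 / 5029 = 81.9248 MPa
f_b = M / S = 31000000.0 / 267000.0 = 116.1049 MPa
Ratio = f_a / Fa + f_b / Fb
= 81.9248 / 211 + 116.1049 / 189
= 1.0026 (dimensionless)

1.0026 (dimensionless)


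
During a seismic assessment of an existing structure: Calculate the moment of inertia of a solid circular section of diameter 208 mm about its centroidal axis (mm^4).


r = d / 2 = 208 / 2 = 104.0 mm
I = pi * r^4 / 4 = pi * 104.0^4 / 4
= 91880476.45 mm^4

91880476.45 mm^4


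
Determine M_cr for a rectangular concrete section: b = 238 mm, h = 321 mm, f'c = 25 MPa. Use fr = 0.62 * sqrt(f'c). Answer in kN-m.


fr = 0.62 * sqrt(25) = 0.62 * 5.0 = 3.1 MPa
I = 238 * 321^3 / 12 = 656010526.5 mm^4
y_t = 160.5 mm
M_cr = fr * I / y_t = 3.1 * 656010526.5 / 160.5 N-mm
= 12.6706 kN-m

12.6706 kN-m


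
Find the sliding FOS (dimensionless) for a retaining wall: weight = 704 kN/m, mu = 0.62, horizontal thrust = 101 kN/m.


Resisting force = mu * W = 0.62 * 704 = 436.48 kN/m
FOS = Resisting / Driving = 436.48 / 101
= 4.3216 (dimensionless)

4.3216 (dimensionless)


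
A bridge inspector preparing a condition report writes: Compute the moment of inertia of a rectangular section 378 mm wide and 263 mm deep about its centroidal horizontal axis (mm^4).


I = b * h^3 / 12
= 378 * 263^3 / 12
= 378 * 18191447 / 12
= 573030580.5 mm^4

573030580.5 mm^4


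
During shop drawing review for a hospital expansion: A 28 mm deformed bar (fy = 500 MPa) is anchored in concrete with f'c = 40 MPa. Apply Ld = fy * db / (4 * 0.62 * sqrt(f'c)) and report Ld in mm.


Ld = (fy * db) / (4 * 0.62 * sqrt(f'c))
= (500 * 28) / (4 * 0.62 * sqrt(40))
= 14000 / 15.6849
= 892.58 mm

892.58 mm


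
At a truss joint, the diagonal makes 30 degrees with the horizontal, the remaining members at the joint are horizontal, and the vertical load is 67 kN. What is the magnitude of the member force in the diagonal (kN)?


At the joint, only the diagonal has a vertical component, so vertical equilibrium gives:
F * sin(30) = 67
F = 67 / sin(30)
= 67 / 0.5
= 134.0 kN

134.0 kN


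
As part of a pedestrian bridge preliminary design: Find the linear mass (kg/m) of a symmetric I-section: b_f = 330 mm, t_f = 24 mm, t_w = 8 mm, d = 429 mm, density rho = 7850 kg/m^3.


A_flanges = 2 * 330 * 24 = 15840 mm^2
A_web = (429 - 2 * 24) * 8 = 3048 mm^2
A_total = 15840 + 3048 = 18888 mm^2 = 0.018888 m^2
Weight = rho * A = 7850 * 0.018888 = 148.2708 kg/m

148.2708 kg/m


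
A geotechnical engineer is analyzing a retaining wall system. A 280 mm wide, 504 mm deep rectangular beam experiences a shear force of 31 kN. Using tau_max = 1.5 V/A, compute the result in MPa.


A = b * h = 280 * 504 = 141120 mm^2
V = 31 kN = 31000.0 N
tau_max = 1.5 * V / A = 1.5 * 31000.0 / 141120
= 0.3295 MPa

0.3295 MPa


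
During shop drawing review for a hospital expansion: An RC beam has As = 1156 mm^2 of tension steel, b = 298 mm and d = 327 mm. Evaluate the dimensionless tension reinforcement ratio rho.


rho = As / (b * d)
= 1156 / (298 * 327)
= 1156 / 97446
= 0.011863 (dimensionless)

0.011863 (dimensionless)


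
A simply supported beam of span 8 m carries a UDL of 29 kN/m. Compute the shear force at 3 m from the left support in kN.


R_A = w * L / 2 = 29 * 8 / 2 = 116.0 kN
V(x) = R_A - w * x = 116.0 - 29 * 3
= 29.0 kN

29.0 kN


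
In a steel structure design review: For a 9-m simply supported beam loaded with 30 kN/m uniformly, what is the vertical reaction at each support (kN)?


Total load = w * L = 30 * 9 = 270 kN
By symmetry, each reaction R = total / 2 = 270 / 2 = 135.0 kN

135.0 kN


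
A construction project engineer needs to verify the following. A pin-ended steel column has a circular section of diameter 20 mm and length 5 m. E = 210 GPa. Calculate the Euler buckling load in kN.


I = pi * d^4 / 64 = 7853.98 mm^4
L = 5000.0 mm
P_cr = pi^2 * E * I / L^2
= 9.8696 * 210000.0 * 7853.98 / 5000.0^2
= 651.13 N = 0.6511 kN

0.6511 kN


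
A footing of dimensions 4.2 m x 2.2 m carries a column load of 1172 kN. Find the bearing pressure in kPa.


A = 4.2 * 2.2 = 9.24 m^2
q = P / A = 1172 / 9.24
= 126.8398 kPa

126.8398 kPa


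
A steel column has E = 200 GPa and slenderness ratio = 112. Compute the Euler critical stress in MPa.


sigma_cr = pi^2 * E / lambda^2
= 9.8696 * 200000.0 / 112^2
= 9.8696 * 200000.0 / 12544
= 157.3598 MPa

157.3598 MPa


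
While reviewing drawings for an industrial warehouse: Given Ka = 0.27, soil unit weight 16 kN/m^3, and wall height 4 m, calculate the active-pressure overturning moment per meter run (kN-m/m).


Pa = 0.5 * Ka * gamma * H^2
= 0.5 * 0.27 * 16 * 4^2
= 34.56 kN/m
Arm = H / 3 = 4 / 3 = 1.3333 m
Mo = Pa * arm = Pa * H / 3 = 34.56 * 4 / 3 = 46.08 kN-m/m

46.08 kN-m/m


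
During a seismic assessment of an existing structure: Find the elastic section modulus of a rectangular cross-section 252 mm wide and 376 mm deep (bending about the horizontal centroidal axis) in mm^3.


S = b * h^2 / 6
= 252 * 376^2 / 6
= 252 * 141376 / 6
= 5937792.0 mm^3

5937792.0 mm^3


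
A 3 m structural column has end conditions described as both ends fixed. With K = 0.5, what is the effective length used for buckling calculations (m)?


L_eff = K * L
= 0.5 * 3
= 1.5 m

1.5 m


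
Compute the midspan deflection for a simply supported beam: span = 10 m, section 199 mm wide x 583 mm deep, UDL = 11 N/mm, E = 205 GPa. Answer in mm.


I = 199 * 583^3 / 12 = 3286075176.08 mm^4
L = 10000.0 mm, w = 11 N/mm, E = 205000.0 MPa
delta = 5 * w * L^4 / (384 * E * I)
= 5 * 11 * 10000.0^4 / (384 * 205000.0 * 3286075176.08)
= 2.1262 mm

2.1262 mm


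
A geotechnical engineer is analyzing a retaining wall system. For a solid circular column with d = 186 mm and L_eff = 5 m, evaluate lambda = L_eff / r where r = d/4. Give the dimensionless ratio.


Radius of gyration r = d / 4 = 186 / 4 = 46.5 mm
L_eff = 5000.0 mm
Slenderness ratio = L / r = 5000.0 / 46.5 = 107.53 (dimensionless)

107.53 (dimensionless)


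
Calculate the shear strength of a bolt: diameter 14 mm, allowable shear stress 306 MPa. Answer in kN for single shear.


A = pi * d^2 / 4 = pi * 14^2 / 4 = 153.938 mm^2
V = f_v * A / 1000 = 306 * 153.938 / 1000
= 47.105 kN

47.105 kN


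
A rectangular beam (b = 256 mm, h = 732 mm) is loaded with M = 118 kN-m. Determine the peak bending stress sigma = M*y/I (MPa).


I = b * h^3 / 12 = 256 * 732^3 / 12 = 8367427584.0 mm^4
y = h / 2 = 732 / 2 = 366.0 mm
M = 118 kN-m = 118000000.0 N-mm
sigma = M * y / I = 118000000.0 * 366.0 / 8367427584.0
= 5.16 MPa

5.16 MPa


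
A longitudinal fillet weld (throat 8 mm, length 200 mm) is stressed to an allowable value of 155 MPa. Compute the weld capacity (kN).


Strength = throat * length * allowable stress
= 8 * 200 * 155 N
= 248000 N
= 248.0 kN

248.0 kN


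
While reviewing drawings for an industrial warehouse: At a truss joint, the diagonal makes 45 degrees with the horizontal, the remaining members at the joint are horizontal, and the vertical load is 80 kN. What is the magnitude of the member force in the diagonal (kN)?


At the joint, only the diagonal has a vertical component, so vertical equilibrium gives:
F * sin(45) = 80
F = 80 / sin(45)
= 80 / 0.707107
= 113.14 kN

113.14 kN


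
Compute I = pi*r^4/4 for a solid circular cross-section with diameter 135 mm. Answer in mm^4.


r = d / 2 = 135 / 2 = 67.5 mm
I = pi * r^4 / 4 = pi * 67.5^4 / 4
= 16304405.68 mm^4

16304405.68 mm^4


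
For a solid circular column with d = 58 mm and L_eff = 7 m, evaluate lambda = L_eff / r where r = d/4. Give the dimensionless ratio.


Radius of gyration r = d / 4 = 58 / 4 = 14.5 mm
L_eff = 7000.0 mm
Slenderness ratio = L / r = 7000.0 / 14.5 = 482.76 (dimensionless)

482.76 (dimensionless)


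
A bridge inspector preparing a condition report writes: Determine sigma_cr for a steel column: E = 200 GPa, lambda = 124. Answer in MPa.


sigma_cr = pi^2 * E / lambda^2
= 9.8696 * 200000.0 / 124^2
= 9.8696 * 200000.0 / 15376
= 128.3767 MPa

128.3767 MPa


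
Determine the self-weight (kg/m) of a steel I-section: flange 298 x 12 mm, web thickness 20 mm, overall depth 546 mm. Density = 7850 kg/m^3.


A_flanges = 2 * 298 * 12 = 7152 mm^2
A_web = (546 - 2 * 12) * 20 = 10440 mm^2
A_total = 7152 + 10440 = 17592 mm^2 = 0.017592 m^2
Weight = rho * A = 7850 * 0.017592 = 138.0972 kg/m

138.0972 kg/m


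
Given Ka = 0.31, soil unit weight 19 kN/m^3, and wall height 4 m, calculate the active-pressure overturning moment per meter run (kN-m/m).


Pa = 0.5 * Ka * gamma * H^2
= 0.5 * 0.31 * 19 * 4^2
= 47.12 kN/m
Arm = H / 3 = 4 / 3 = 1.3333 m
Mo = Pa * arm = Pa * H / 3 = 47.12 * 4 / 3 = 62.8267 kN-m/m

62.8267 kN-m/m


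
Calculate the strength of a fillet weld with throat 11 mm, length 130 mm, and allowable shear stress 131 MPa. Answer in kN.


Strength = throat * length * allowable stress
= 11 * 130 * 131 N
= 187330 N
= 187.33 kN

187.33 kN


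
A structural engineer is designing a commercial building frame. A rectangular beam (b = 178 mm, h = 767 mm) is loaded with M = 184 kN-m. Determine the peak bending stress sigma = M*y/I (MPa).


I = b * h^3 / 12 = 178 * 767^3 / 12 = 6693062001.17 mm^4
y = h / 2 = 767 / 2 = 383.5 mm
M = 184 kN-m = 184000000.0 N-mm
sigma = M * y / I = 184000000.0 * 383.5 / 6693062001.17
= 10.54 MPa

10.54 MPa


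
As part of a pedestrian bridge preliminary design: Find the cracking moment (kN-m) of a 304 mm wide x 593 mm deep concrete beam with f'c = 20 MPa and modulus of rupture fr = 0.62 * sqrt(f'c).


fr = 0.62 * sqrt(20) = 0.62 * 4.4721 = 2.7727 MPa
I = 304 * 593^3 / 12 = 5282705710.67 mm^4
y_t = 296.5 mm
M_cr = fr * I / y_t = 2.7727 * 5282705710.67 / 296.5 N-mm
= 49.4013 kN-m

49.4013 kN-m


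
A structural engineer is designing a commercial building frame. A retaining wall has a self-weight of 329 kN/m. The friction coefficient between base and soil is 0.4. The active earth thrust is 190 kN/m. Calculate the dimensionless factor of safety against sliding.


Resisting force = mu * W = 0.4 * 329 = 131.6 kN/m
FOS = Resisting / Driving = 131.6 / 190
= 0.6926 (dimensionless)

0.6926 (dimensionless)


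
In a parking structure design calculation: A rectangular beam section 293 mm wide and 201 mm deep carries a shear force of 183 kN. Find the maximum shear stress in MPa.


A = b * h = 293 * 201 = 58893 mm^2
V = 183 kN = 183000.0 N
tau_max = 1.5 * V / A = 1.5 * 183000.0 / 58893
= 4.661 MPa

4.661 MPa


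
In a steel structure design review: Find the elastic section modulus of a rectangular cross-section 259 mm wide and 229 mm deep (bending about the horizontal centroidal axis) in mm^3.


S = b * h^2 / 6
= 259 * 229^2 / 6
= 259 * 52441 / 6
= 2263703.17 mm^3

2263703.17 mm^3


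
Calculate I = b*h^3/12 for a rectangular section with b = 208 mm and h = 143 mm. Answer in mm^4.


I = b * h^3 / 12
= 208 * 143^3 / 12
= 208 * 2924207 / 12
= 50686254.67 mm^4

50686254.67 mm^4


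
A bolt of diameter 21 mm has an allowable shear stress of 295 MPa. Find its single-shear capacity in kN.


A = pi * d^2 / 4 = pi * 21^2 / 4 = 346.3606 mm^2
V = f_v * A / 1000 = 295 * 346.3606 / 1000
= 102.1764 kN

102.1764 kN


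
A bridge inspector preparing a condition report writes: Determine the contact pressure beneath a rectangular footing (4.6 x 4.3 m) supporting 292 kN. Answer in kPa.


A = 4.6 * 4.3 = 19.78 m^2
q = P / A = 292 / 19.78
= 14.7624 kPa

14.7624 kPa


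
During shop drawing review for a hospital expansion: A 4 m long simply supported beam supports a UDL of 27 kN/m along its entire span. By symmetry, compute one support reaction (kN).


Total load = w * L = 27 * 4 = 108 kN
By symmetry, each reaction R = total / 2 = 108 / 2 = 54.0 kN

54.0 kN


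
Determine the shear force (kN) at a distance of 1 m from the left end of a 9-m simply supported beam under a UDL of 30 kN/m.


R_A = w * L / 2 = 30 * 9 / 2 = 135.0 kN
V(x) = R_A - w * x = 135.0 - 30 * 1
= 105.0 kN

105.0 kN


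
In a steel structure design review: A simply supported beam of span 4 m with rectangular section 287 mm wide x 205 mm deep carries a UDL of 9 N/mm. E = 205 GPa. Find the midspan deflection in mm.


I = 287 * 205^3 / 12 = 206045072.92 mm^4
L = 4000.0 mm, w = 9 N/mm, E = 205000.0 MPa
delta = 5 * w * L^4 / (384 * E * I)
= 5 * 9 * 4000.0^4 / (384 * 205000.0 * 206045072.92)
= 0.7102 mm

0.7102 mm


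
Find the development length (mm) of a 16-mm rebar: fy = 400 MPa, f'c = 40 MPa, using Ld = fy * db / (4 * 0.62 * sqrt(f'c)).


Ld = (fy * db) / (4 * 0.62 * sqrt(f'c))
= (400 * 16) / (4 * 0.62 * sqrt(40))
= 6400 / 15.6849
= 408.04 mm

408.04 mm


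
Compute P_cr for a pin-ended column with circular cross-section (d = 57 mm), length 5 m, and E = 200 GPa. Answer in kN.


I = pi * d^4 / 64 = 518166.49 mm^4
L = 5000.0 mm
P_cr = pi^2 * E * I / L^2
= 9.8696 * 200000.0 * 518166.49 / 5000.0^2
= 40912.79 N = 40.9128 kN

40.9128 kN


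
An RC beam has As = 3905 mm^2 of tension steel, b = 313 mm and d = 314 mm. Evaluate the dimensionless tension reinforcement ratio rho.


rho = As / (b * d)
= 3905 / (313 * 314)
= 3905 / 98282
= 0.039733 (dimensionless)

0.039733 (dimensionless)


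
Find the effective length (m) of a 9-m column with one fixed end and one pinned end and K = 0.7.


L_eff = K * L
= 0.7 * 9
= 6.3 m

6.3 m


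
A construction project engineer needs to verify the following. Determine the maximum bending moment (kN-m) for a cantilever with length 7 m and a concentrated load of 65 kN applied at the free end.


For a cantilever with a point load at the free end:
M_max = P * L = 65 * 7 = 455 kN-m

455 kN-m


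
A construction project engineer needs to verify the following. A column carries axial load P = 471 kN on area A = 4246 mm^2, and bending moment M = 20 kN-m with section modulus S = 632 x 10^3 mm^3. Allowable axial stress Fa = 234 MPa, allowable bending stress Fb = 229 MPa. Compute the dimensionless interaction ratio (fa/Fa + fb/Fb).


f_a = P / A = 471000.0 / 4246 = 110.9279 MPa
f_b = M / S = 20000000.0 / 632000.0 = 31.6456 MPa
Ratio = f_a / Fa + f_b / Fb
= 110.9279 / 234 + 31.6456 / 229
= 0.6122 (dimensionless)

0.6122 (dimensionless)


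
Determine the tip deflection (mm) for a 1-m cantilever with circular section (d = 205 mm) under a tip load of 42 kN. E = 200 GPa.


I = pi * d^4 / 64 = pi * 205^4 / 64 = 86693261.7 mm^4
L = 1000.0 mm, P = 42000.0 N, E = 200000.0 MPa
delta = P * L^3 / (3 * E * I)
= 42000.0 * 1000.0^3 / (3 * 200000.0 * 86693261.7)
= 0.8074 mm

0.8074 mm


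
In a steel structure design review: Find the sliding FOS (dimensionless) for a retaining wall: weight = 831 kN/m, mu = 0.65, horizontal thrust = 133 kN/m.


Resisting force = mu * W = 0.65 * 831 = 540.15 kN/m
FOS = Resisting / Driving = 540.15 / 133
= 4.0613 (dimensionless)

4.0613 (dimensionless)


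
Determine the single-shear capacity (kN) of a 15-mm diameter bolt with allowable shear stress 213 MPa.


A = pi * d^2 / 4 = pi * 15^2 / 4 = 176.7146 mm^2
V = f_v * A / 1000 = 213 * 176.7146 / 1000
= 37.6402 kN

37.6402 kN


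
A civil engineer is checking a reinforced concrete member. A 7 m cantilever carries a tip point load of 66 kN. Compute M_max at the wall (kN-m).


For a cantilever with a point load at the free end:
M_max = P * L = 66 * 7 = 462 kN-m

462 kN-m


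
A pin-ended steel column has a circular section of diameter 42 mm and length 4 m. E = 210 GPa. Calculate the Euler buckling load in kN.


I = pi * d^4 / 64 = 152745.02 mm^4
L = 4000.0 mm
P_cr = pi^2 * E * I / L^2
= 9.8696 * 210000.0 * 152745.02 / 4000.0^2
= 19786.37 N = 19.7864 kN

19.7864 kN


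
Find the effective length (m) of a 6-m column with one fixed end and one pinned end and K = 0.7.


L_eff = K * L
= 0.7 * 6
= 4.2 m

4.2 m


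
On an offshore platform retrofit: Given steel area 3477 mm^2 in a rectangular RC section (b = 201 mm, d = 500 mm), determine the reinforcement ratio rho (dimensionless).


rho = As / (b * d)
= 3477 / (201 * 500)
= 3477 / 100500
= 0.034597 (dimensionless)

0.034597 (dimensionless)


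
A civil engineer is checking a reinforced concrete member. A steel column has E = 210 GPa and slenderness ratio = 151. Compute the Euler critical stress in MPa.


sigma_cr = pi^2 * E / lambda^2
= 9.8696 * 210000.0 / 151^2
= 9.8696 * 210000.0 / 22801
= 90.9003 MPa

90.9003 MPa


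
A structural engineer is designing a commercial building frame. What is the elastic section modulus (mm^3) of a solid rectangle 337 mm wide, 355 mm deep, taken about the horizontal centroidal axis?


S = b * h^2 / 6
= 337 * 355^2 / 6
= 337 * 126025 / 6
= 7078404.17 mm^3

7078404.17 mm^3


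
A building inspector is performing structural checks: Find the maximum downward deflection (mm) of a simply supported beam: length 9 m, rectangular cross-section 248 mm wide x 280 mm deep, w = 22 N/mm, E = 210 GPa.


I = 248 * 280^3 / 12 = 453674666.67 mm^4
L = 9000.0 mm, w = 22 N/mm, E = 210000.0 MPa
delta = 5 * w * L^4 / (384 * E * I)
= 5 * 22 * 9000.0^4 / (384 * 210000.0 * 453674666.67)
= 19.7273 mm

19.7273 mm


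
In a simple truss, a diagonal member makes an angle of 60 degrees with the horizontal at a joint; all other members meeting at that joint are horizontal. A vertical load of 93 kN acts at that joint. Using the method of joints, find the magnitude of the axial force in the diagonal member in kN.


At the joint, only the diagonal has a vertical component, so vertical equilibrium gives:
F * sin(60) = 93
F = 93 / sin(60)
= 93 / 0.866025
= 107.39 kN

107.39 kN


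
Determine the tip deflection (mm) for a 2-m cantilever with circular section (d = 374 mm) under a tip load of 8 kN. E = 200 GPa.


I = pi * d^4 / 64 = pi * 374^4 / 64 = 960409190.91 mm^4
L = 2000.0 mm, P = 8000.0 N, E = 200000.0 MPa
delta = P * L^3 / (3 * E * I)
= 8000.0 * 2000.0^3 / (3 * 200000.0 * 960409190.91)
= 0.1111 mm

0.1111 mm


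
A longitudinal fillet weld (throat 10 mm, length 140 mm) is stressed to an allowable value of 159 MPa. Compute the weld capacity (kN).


Strength = throat * length * allowable stress
= 10 * 140 * 159 N
= 222600 N
= 222.6 kN

222.6 kN


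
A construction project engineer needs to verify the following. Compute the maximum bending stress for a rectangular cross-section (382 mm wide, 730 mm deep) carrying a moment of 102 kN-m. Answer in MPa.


I = b * h^3 / 12 = 382 * 730^3 / 12 = 12383707833.33 mm^4
y = h / 2 = 730 / 2 = 365.0 mm
M = 102 kN-m = 102000000.0 N-mm
sigma = M * y / I = 102000000.0 * 365.0 / 12383707833.33
= 3.01 MPa

3.01 MPa


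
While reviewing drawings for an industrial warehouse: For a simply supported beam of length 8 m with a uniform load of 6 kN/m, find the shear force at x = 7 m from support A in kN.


R_A = w * L / 2 = 6 * 8 / 2 = 24.0 kN
V(x) = R_A - w * x = 24.0 - 6 * 7
= -18.0 kN

-18.0 kN


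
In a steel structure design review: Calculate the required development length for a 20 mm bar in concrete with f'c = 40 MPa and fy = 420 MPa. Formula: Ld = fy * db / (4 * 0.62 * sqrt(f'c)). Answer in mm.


Ld = (fy * db) / (4 * 0.62 * sqrt(f'c))
= (420 * 20) / (4 * 0.62 * sqrt(40))
= 8400 / 15.6849
= 535.55 mm

535.55 mm


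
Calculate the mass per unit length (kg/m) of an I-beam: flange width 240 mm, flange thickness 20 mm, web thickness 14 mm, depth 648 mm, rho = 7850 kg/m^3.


A_flanges = 2 * 240 * 20 = 9600 mm^2
A_web = (648 - 2 * 20) * 14 = 8512 mm^2
A_total = 9600 + 8512 = 18112 mm^2 = 0.018112 m^2
Weight = rho * A = 7850 * 0.018112 = 142.1792 kg/m

142.1792 kg/m


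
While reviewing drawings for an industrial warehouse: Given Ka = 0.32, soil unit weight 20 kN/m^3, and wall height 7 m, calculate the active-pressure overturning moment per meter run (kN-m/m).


Pa = 0.5 * Ka * gamma * H^2
= 0.5 * 0.32 * 20 * 7^2
= 156.8 kN/m
Arm = H / 3 = 7 / 3 = 2.3333 m
Mo = Pa * arm = Pa * H / 3 = 156.8 * 7 / 3 = 365.8667 kN-m/m

365.8667 kN-m/m


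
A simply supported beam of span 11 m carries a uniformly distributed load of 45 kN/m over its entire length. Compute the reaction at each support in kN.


Total load = w * L = 45 * 11 = 495 kN
By symmetry, each reaction R = total / 2 = 495 / 2 = 247.5 kN

247.5 kN


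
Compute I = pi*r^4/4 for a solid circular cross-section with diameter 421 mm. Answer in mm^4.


r = d / 2 = 421 / 2 = 210.5 mm
I = pi * r^4 / 4 = pi * 210.5^4 / 4
= 1542049383.54 mm^4

1542049383.54 mm^4


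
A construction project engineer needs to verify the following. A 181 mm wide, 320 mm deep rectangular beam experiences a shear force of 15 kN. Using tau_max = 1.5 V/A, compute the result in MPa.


A = b * h = 181 * 320 = 57920 mm^2
V = 15 kN = 15000.0 N
tau_max = 1.5 * V / A = 1.5 * 15000.0 / 57920
= 0.3885 MPa

0.3885 MPa


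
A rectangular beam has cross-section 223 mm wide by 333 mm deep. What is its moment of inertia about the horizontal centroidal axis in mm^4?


I = b * h^3 / 12
= 223 * 333^3 / 12
= 223 * 36926037 / 12
= 686208854.25 mm^4

686208854.25 mm^4


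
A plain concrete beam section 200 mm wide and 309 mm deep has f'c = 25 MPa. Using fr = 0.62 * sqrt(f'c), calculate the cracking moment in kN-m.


fr = 0.62 * sqrt(25) = 0.62 * 5.0 = 3.1 MPa
I = 200 * 309^3 / 12 = 491727150.0 mm^4
y_t = 154.5 mm
M_cr = fr * I / y_t = 3.1 * 491727150.0 / 154.5 N-mm
= 9.8664 kN-m

9.8664 kN-m


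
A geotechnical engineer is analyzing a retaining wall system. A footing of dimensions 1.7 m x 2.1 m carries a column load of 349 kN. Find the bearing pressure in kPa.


A = 1.7 * 2.1 = 3.57 m^2
q = P / A = 349 / 3.57
= 97.7591 kPa

97.7591 kPa


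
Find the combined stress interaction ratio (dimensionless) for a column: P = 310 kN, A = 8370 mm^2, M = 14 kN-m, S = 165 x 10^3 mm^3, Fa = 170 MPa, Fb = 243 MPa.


f_a = P / A = 310000.0 / 8370 = 37.037 MPa
f_b = M / S = 14000000.0 / 165000.0 = 84.8485 MPa
Ratio = f_a / Fa + f_b / Fb
= 37.037 / 170 + 84.8485 / 243
= 0.567 (dimensionless)

0.567 (dimensionless)


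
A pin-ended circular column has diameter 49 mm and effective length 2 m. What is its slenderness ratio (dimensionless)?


Radius of gyration r = d / 4 = 49 / 4 = 12.25 mm
L_eff = 2000.0 mm
Slenderness ratio = L / r = 2000.0 / 12.25 = 163.27 (dimensionless)

163.27 (dimensionless)


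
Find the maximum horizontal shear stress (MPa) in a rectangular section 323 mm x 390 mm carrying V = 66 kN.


A = b * h = 323 * 390 = 125970 mm^2
V = 66 kN = 66000.0 N
tau_max = 1.5 * V / A = 1.5 * 66000.0 / 125970
= 0.7859 MPa

0.7859 MPa


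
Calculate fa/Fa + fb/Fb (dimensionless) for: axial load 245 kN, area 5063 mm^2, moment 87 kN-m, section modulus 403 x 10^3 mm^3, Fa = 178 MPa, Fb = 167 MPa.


f_a = P / A = 245000.0 / 5063 = 48.3903 MPa
f_b = M / S = 87000000.0 / 403000.0 = 215.8809 MPa
Ratio = f_a / Fa + f_b / Fb
= 48.3903 / 178 + 215.8809 / 167
= 1.5646 (dimensionless)

1.5646 (dimensionless)


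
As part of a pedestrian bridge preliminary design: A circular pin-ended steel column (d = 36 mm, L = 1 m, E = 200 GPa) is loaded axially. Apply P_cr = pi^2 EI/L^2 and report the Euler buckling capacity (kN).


I = pi * d^4 / 64 = 82447.96 mm^4
L = 1000.0 mm
P_cr = pi^2 * E * I / L^2
= 9.8696 * 200000.0 * 82447.96 / 1000.0^2
= 162745.75 N = 162.7457 kN

162.7457 kN


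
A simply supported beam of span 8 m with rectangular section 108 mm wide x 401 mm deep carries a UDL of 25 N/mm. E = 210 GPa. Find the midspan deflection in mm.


I = 108 * 401^3 / 12 = 580330809.0 mm^4
L = 8000.0 mm, w = 25 N/mm, E = 210000.0 MPa
delta = 5 * w * L^4 / (384 * E * I)
= 5 * 25 * 8000.0^4 / (384 * 210000.0 * 580330809.0)
= 10.9407 mm

10.9407 mm


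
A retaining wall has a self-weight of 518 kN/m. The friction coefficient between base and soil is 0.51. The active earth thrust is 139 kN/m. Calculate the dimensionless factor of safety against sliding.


Resisting force = mu * W = 0.51 * 518 = 264.18 kN/m
FOS = Resisting / Driving = 264.18 / 139
= 1.9006 (dimensionless)

1.9006 (dimensionless)
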